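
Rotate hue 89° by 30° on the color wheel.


New hue = (H + rotation) mod 360
New hue = (89 + 30) mod 360
= 119 mod 360
= 119°


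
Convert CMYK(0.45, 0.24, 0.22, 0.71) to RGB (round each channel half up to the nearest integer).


R = 255 × (1-C) × (1-K) = 255 × 0.55 × 0.29 = 40.6725 → 41
G = 255 × (1-M) × (1-K) = 255 × 0.76 × 0.29 = 56.202 → 56
B = 255 × (1-Y) × (1-K) = 255 × 0.78 × 0.29 = 57.681 → 58
= RGB(41, 56, 58)


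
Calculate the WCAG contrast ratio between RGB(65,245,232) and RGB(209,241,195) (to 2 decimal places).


Linearize each sRGB channel c=v/255: c/12.92 if c ≤ 0.04045 else ((c+0.055)/1.055)^2.4
L = 0.2126×R_lin + 0.7152×G_lin + 0.0722×B_lin
Color 1 (65,245,232):
  R=65: 65/255≈0.2549 > 0.04045 → ((0.2549+0.055)/1.055)^2.4 ≈ 0.05286
  G=245: 245/255≈0.9608 > 0.04045 → ((0.9608+0.055)/1.055)^2.4 ≈ 0.91310
  B=232: 232/255≈0.9098 > 0.04045 → ((0.9098+0.055)/1.055)^2.4 ≈ 0.80695
  L1 = 0.2126×0.05286 + 0.7152×0.91310 + 0.0722×0.80695 ≈ 0.72255
Color 2 (209,241,195):
  R=209: 209/255≈0.8196 > 0.04045 → ((0.8196+0.055)/1.055)^2.4 ≈ 0.63760
  G=241: 241/255≈0.9451 > 0.04045 → ((0.9451+0.055)/1.055)^2.4 ≈ 0.87962
  B=195: 195/255≈0.7647 > 0.04045 → ((0.7647+0.055)/1.055)^2.4 ≈ 0.54572
  L2 = 0.2126×0.63760 + 0.7152×0.87962 + 0.0722×0.54572 ≈ 0.80406
Lighter = 0.80406, Darker = 0.72255
Ratio = (L_lighter + 0.05) / (L_darker + 0.05)
Ratio = (0.80406 + 0.05) / (0.72255 + 0.05) = 0.85406 / 0.77255 ≈ 1.1055
Ratio ≈ 1.11:1


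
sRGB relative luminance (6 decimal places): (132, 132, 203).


Linearize each channel (sRGB transfer function): c = v/255; c_lin = c/12.92 if c ≤ 0.04045, else ((c+0.055)/1.055)^2.4
  R: 132/255 ≈ 0.517647 > 0.04045 → ((0.517647+0.055)/1.055)^2.4 ≈ 0.230740
  G: 132/255 ≈ 0.517647 > 0.04045 → ((0.517647+0.055)/1.055)^2.4 ≈ 0.230740
  B: 203/255 ≈ 0.796078 > 0.04045 → ((0.796078+0.055)/1.055)^2.4 ≈ 0.597202
R_lin = 0.230740, G_lin = 0.230740, B_lin = 0.597202
L = 0.2126×R + 0.7152×G + 0.0722×B
L = 0.2126×0.230740 + 0.7152×0.230740 + 0.0722×0.597202
L ≈ 0.257199


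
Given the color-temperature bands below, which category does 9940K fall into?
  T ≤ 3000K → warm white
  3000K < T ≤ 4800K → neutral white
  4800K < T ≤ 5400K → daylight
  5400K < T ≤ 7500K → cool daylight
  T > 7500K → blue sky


Temperature: 9940K
9940K > 7500K → blue sky
Classification: blue sky


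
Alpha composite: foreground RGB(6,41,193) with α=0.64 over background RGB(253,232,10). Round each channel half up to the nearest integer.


C = α×F + (1-α)×B, with 1-α = 0.36
R: 0.64×6 + 0.36×253 = 3.84 + 91.08 = 94.92 → 95
G: 0.64×41 + 0.36×232 = 26.24 + 83.52 = 109.76 → 110
B: 0.64×193 + 0.36×10 = 123.52 + 3.60 = 127.12 → 127
= RGB(95, 110, 127)


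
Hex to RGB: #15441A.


15 → 21 (R)
44 → 68 (G)
1A → 26 (B)
= RGB(21, 68, 26)


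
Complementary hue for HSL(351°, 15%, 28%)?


Complement = opposite side of color wheel = hue + 180°
H' = (351 + 180) mod 360 = 171°
S and L unchanged.
= HSL(171°, 15%, 28%)


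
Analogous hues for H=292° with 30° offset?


Base hue: 292°
Left analog: (292 - 30) mod 360 = 262°
Right analog: (292 + 30) mod 360 = 322°
Analogous hues = 262° and 322°


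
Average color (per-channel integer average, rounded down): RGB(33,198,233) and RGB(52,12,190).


Midpoint: each channel = ⌊(C₁+C₂)/2⌋
R: ⌊(33+52)/2⌋ = 42
G: ⌊(198+12)/2⌋ = 105
B: ⌊(233+190)/2⌋ = 211
= RGB(42, 105, 211)


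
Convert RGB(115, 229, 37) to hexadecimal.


R = 115 → 73 (hex)
G = 229 → E5 (hex)
B = 37 → 25 (hex)
Hex = #73E525


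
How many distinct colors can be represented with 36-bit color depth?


Colors = 2^bits = 2^36
= 68,719,476,736 colors


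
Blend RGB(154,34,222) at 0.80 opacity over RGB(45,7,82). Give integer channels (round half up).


C = α×F + (1-α)×B, with 1-α = 0.20
R: 0.80×154 + 0.20×45 = 123.20 + 9.00 = 132.20 → 132
G: 0.80×34 + 0.20×7 = 27.20 + 1.40 = 28.60 → 29
B: 0.80×222 + 0.20×82 = 177.60 + 16.40 = 194.00 → 194
= RGB(132, 29, 194)


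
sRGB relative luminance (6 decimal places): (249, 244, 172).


Linearize each channel (sRGB transfer function): c = v/255; c_lin = c/12.92 if c ≤ 0.04045, else ((c+0.055)/1.055)^2.4
  R: 249/255 ≈ 0.976471 > 0.04045 → ((0.976471+0.055)/1.055)^2.4 ≈ 0.947307
  G: 244/255 ≈ 0.956863 > 0.04045 → ((0.956863+0.055)/1.055)^2.4 ≈ 0.904661
  B: 172/255 ≈ 0.674510 > 0.04045 → ((0.674510+0.055)/1.055)^2.4 ≈ 0.412543
R_lin = 0.947307, G_lin = 0.904661, B_lin = 0.412543
L = 0.2126×R + 0.7152×G + 0.0722×B
L = 0.2126×0.947307 + 0.7152×0.904661 + 0.0722×0.412543
L ≈ 0.878197


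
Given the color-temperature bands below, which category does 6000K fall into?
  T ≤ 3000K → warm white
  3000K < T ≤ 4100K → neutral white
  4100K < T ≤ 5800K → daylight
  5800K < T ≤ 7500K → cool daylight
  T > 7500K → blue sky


Temperature: 6000K
5800K < 6000K ≤ 7500K → cool daylight
Classification: cool daylight


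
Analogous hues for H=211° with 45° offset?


Base hue: 211°
Left analog: (211 - 45) mod 360 = 166°
Right analog: (211 + 45) mod 360 = 256°
Analogous hues = 166° and 256°


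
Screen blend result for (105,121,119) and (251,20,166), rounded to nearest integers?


Screen: C = 255 - (255-A)×(255-B)/255, rounded to nearest integer
R: 255 - (255-105)×(255-251)/255 = 255 - 600/255 ≈ 255 - 2.353 = 252.647 → 253
G: 255 - (255-121)×(255-20)/255 = 255 - 31490/255 ≈ 255 - 123.490 = 131.510 → 132
B: 255 - (255-119)×(255-166)/255 = 255 - 12104/255 ≈ 255 - 47.467 = 207.533 → 208
= RGB(253, 132, 208)


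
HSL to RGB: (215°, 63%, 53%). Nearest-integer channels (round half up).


H=215°, S=0.63, L=0.53
C = (1-|2L-1|)×S = (1-|0.06|)×0.63 = 0.5922
H' = H/60 = 215/60 ≈ 3.5833; X = C×(1-|H' mod 2 - 1|) = 0.24675
m = L - C/2 = 0.53 - 0.2961 = 0.2339
Sector ⌊H'⌋ = 3 → (R',G',B') = (0.0, 0.24675, 0.5922)
RGB = ((R'+m)×255, (G'+m)×255, (B'+m)×255) = (59.6445, 122.56575, 210.6555)
Round half up → RGB(60, 123, 211)


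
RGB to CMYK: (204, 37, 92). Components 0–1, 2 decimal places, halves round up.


R'=204/255≈0.8000, G'=37/255≈0.1451, B'=92/255≈0.3608
K = 1 - max(R',G',B') = 1 - 204/255 = 51/255 = 0.2 → 0.20
(1-R'-K)/(1-K) simplifies to (max-R)/max with max = 204:
C = (204-204)/204 = 0/204 = 0 → 0.00
M = (204-37)/204 = 167/204 = 0.81862… → 0.82
Y = (204-92)/204 = 112/204 = 0.54901… → 0.55
= CMYK(0.00, 0.82, 0.55, 0.20)


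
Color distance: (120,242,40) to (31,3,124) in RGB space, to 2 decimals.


d = √[(R₁-R₂)² + (G₁-G₂)² + (B₁-B₂)²]
d = √[(120-31)² + (242-3)² + (40-124)²]
d = √[7921 + 57121 + 7056]
d = √72098
d ≈ 268.51


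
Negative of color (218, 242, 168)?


Invert: (255-R, 255-G, 255-B)
R: 255-218 = 37
G: 255-242 = 13
B: 255-168 = 87
= RGB(37, 13, 87)


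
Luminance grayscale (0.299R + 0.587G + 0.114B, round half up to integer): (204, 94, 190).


Gray = 0.299×R + 0.587×G + 0.114×B
Gray = 0.299×204 + 0.587×94 + 0.114×190
Gray = 60.996 + 55.178 + 21.660
Gray = 137.834 → round half up → 138
Gray = 138


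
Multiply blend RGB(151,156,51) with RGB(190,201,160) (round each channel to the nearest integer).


Multiply: C = A×B/255, rounded to nearest integer
R: 151×190/255 = 28690/255 ≈ 112.510 → 113
G: 156×201/255 = 31356/255 ≈ 122.965 → 123
B: 51×160/255 = 8160/255 ≈ 32.000 → 32
= RGB(113, 123, 32)


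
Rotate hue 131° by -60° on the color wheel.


New hue = (H + rotation) mod 360
New hue = (131 -60) mod 360
= 71 mod 360
= 71°


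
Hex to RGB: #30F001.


30 → 48 (R)
F0 → 240 (G)
01 → 1 (B)
= RGB(48, 240, 1)


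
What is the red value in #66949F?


Color: #66949F
R = 66 = 102
G = 94 = 148
B = 9F = 159
Red = 102


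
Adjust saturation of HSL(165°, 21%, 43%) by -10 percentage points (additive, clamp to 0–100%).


Original S = 21%
Adjustment = -10 percentage points
New S = 21 + (-10) = 11
Clamp to [0, 100] → 11
= HSL(165°, 11%, 43%)


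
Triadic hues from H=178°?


Triadic: equally spaced at 120° intervals
H1 = 178°
H2 = (178 + 120) mod 360 = 298°
H3 = (178 + 240) mod 360 = 58°
Triadic = 178°, 298°, 58°


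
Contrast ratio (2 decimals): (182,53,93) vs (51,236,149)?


Linearize each sRGB channel c=v/255: c/12.92 if c ≤ 0.04045 else ((c+0.055)/1.055)^2.4
L = 0.2126×R_lin + 0.7152×G_lin + 0.0722×B_lin
Color 1 (182,53,93):
  R=182: 182/255≈0.7137 > 0.04045 → ((0.7137+0.055)/1.055)^2.4 ≈ 0.46778
  G=53: 53/255≈0.2078 > 0.04045 → ((0.2078+0.055)/1.055)^2.4 ≈ 0.03560
  B=93: 93/255≈0.3647 > 0.04045 → ((0.3647+0.055)/1.055)^2.4 ≈ 0.10946
  L1 = 0.2126×0.46778 + 0.7152×0.03560 + 0.0722×0.10946 ≈ 0.13282
Color 2 (51,236,149):
  R=51: 51/255≈0.2000 > 0.04045 → ((0.2000+0.055)/1.055)^2.4 ≈ 0.03310
  G=236: 236/255≈0.9255 > 0.04045 → ((0.9255+0.055)/1.055)^2.4 ≈ 0.83880
  B=149: 149/255≈0.5843 > 0.04045 → ((0.5843+0.055)/1.055)^2.4 ≈ 0.30054
  L2 = 0.2126×0.03310 + 0.7152×0.83880 + 0.0722×0.30054 ≈ 0.62865
Lighter = 0.62865, Darker = 0.13282
Ratio = (L_lighter + 0.05) / (L_darker + 0.05)
Ratio = (0.62865 + 0.05) / (0.13282 + 0.05) = 0.67865 / 0.18282 ≈ 3.7122
Ratio ≈ 3.71:1


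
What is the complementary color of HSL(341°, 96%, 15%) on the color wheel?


Complement = opposite side of color wheel = hue + 180°
H' = (341 + 180) mod 360 = 161°
S and L unchanged.
= HSL(161°, 96%, 15%)


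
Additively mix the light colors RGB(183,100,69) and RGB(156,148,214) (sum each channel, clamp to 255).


Additive: each channel = min(255, C₁+C₂)
R: 183+156 = 339 → 255
G: 100+148 = 248 → 248
B: 69+214 = 283 → 255
= RGB(255, 248, 255)


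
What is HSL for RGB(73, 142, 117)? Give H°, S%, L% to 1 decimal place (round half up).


Normalize: R'=73/255≈0.2863, G'=142/255≈0.5569, B'=117/255≈0.4588
Max=142/255, Min=73/255, Δ=Max-Min=69/255
L = (Max+Min)/2 = (142+73)/510 = 215/510 = 0.42156… → L = 42.2%
L ≤ 0.5 → S = Δ/(Max+Min) = 69/(142+73) = 69/215 = 0.32093… → S = 32.1%
(the 1/255 factors cancel in S and H, so raw channel differences can be used)
Max is G' → H = 60 × ((B-R)/Δ + 2) = 60 × ((117-73)/69 + 2)
  44/69 + 2 = 0.6376… + 2 = 2.6376…
  H = 60 × 2.6376… = 158.260…° → H = 158.3°
= HSL(158.3°, 32.1%, 42.2%)


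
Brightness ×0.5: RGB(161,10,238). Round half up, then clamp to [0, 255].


Multiply each channel by 0.5, round half up, clamp to [0, 255]
R: 161×0.5 = 80.5 → round → 81
G: 10×0.5 = 5
B: 238×0.5 = 119
= RGB(81, 5, 119)


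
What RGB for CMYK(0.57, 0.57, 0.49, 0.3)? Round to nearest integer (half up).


R = 255 × (1-C) × (1-K) = 255 × 0.43 × 0.70 = 76.755 → 77
G = 255 × (1-M) × (1-K) = 255 × 0.43 × 0.70 = 76.755 → 77
B = 255 × (1-Y) × (1-K) = 255 × 0.51 × 0.70 = 91.035 → 91
= RGB(77, 77, 91)


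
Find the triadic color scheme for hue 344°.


Triadic: equally spaced at 120° intervals
H1 = 344°
H2 = (344 + 120) mod 360 = 104°
H3 = (344 + 240) mod 360 = 224°
Triadic = 344°, 104°, 224°


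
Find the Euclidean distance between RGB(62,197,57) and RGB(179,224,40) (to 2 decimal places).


d = √[(R₁-R₂)² + (G₁-G₂)² + (B₁-B₂)²]
d = √[(62-179)² + (197-224)² + (57-40)²]
d = √[13689 + 729 + 289]
d = √14707
d ≈ 121.27


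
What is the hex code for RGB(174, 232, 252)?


R = 174 → AE (hex)
G = 232 → E8 (hex)
B = 252 → FC (hex)
Hex = #AEE8FC


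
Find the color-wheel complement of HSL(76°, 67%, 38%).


Complement = opposite side of color wheel = hue + 180°
H' = (76 + 180) mod 360 = 256°
S and L unchanged.
= HSL(256°, 67%, 38%)


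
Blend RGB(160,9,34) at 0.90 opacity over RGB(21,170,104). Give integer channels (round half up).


C = α×F + (1-α)×B, with 1-α = 0.10
R: 0.90×160 + 0.10×21 = 144.00 + 2.10 = 146.10 → 146
G: 0.90×9 + 0.10×170 = 8.10 + 17.00 = 25.10 → 25
B: 0.90×34 + 0.10×104 = 30.60 + 10.40 = 41.00 → 41
= RGB(146, 25, 41)


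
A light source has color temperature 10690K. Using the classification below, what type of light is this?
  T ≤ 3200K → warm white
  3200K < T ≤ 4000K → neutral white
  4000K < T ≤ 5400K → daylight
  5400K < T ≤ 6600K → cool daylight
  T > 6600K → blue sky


Temperature: 10690K
10690K > 6600K → blue sky
Classification: blue sky


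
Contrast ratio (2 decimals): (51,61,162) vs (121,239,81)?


Linearize each sRGB channel c=v/255: c/12.92 if c ≤ 0.04045 else ((c+0.055)/1.055)^2.4
L = 0.2126×R_lin + 0.7152×G_lin + 0.0722×B_lin
Color 1 (51,61,162):
  R=51: 51/255≈0.2000 > 0.04045 → ((0.2000+0.055)/1.055)^2.4 ≈ 0.03310
  G=61: 61/255≈0.2392 > 0.04045 → ((0.2392+0.055)/1.055)^2.4 ≈ 0.04667
  B=162: 162/255≈0.6353 > 0.04045 → ((0.6353+0.055)/1.055)^2.4 ≈ 0.36131
  L1 = 0.2126×0.03310 + 0.7152×0.04667 + 0.0722×0.36131 ≈ 0.06650
Color 2 (121,239,81):
  R=121: 121/255≈0.4745 > 0.04045 → ((0.4745+0.055)/1.055)^2.4 ≈ 0.19120
  G=239: 239/255≈0.9373 > 0.04045 → ((0.9373+0.055)/1.055)^2.4 ≈ 0.86316
  B=81: 81/255≈0.3176 > 0.04045 → ((0.3176+0.055)/1.055)^2.4 ≈ 0.08228
  L2 = 0.2126×0.19120 + 0.7152×0.86316 + 0.0722×0.08228 ≈ 0.66392
Lighter = 0.66392, Darker = 0.06650
Ratio = (L_lighter + 0.05) / (L_darker + 0.05)
Ratio = (0.66392 + 0.05) / (0.06650 + 0.05) = 0.71392 / 0.11650 ≈ 6.1281
Ratio ≈ 6.13:1


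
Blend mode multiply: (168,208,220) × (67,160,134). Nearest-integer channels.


Multiply: C = A×B/255, rounded to nearest integer
R: 168×67/255 = 11256/255 ≈ 44.141 → 44
G: 208×160/255 = 33280/255 ≈ 130.510 → 131
B: 220×134/255 = 29480/255 ≈ 115.608 → 116
= RGB(44, 131, 116)


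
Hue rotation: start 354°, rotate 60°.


New hue = (H + rotation) mod 360
New hue = (354 + 60) mod 360
= 414 mod 360
= 54°


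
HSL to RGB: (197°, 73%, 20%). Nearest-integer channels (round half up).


H=197°, S=0.73, L=0.20
C = (1-|2L-1|)×S = (1-|-0.60|)×0.73 = 0.292
H' = H/60 = 197/60 ≈ 3.2833; X = C×(1-|H' mod 2 - 1|) ≈ 0.2093
m = L - C/2 = 0.20 - 0.146 = 0.054
Sector ⌊H'⌋ = 3 → (R',G',B') = (0.0, ≈0.2093, 0.292)
RGB = ((R'+m)×255, (G'+m)×255, (B'+m)×255) = (13.77, 67.133, 88.23)
Round half up → RGB(14, 67, 88)


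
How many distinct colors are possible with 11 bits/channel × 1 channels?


Total bits = 11 bits/channel × 1 channels = 11 bits
Distinct colors = 2^11
= 2,048 colors


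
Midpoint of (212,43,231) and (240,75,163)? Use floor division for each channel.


Midpoint: each channel = ⌊(C₁+C₂)/2⌋
R: ⌊(212+240)/2⌋ = 226
G: ⌊(43+75)/2⌋ = 59
B: ⌊(231+163)/2⌋ = 197
= RGB(226, 59, 197)


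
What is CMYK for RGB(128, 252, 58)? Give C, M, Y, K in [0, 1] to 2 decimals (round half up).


R'=128/255≈0.5020, G'=252/255≈0.9882, B'=58/255≈0.2275
K = 1 - max(R',G',B') = 1 - 252/255 = 3/255 = 0.01176… → 0.01
(1-R'-K)/(1-K) simplifies to (max-R)/max with max = 252:
C = (252-128)/252 = 124/252 = 0.49206… → 0.49
M = (252-252)/252 = 0/252 = 0 → 0.00
Y = (252-58)/252 = 194/252 = 0.76984… → 0.77
= CMYK(0.49, 0.00, 0.77, 0.01)


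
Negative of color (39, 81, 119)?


Invert: (255-R, 255-G, 255-B)
R: 255-39 = 216
G: 255-81 = 174
B: 255-119 = 136
= RGB(216, 174, 136)


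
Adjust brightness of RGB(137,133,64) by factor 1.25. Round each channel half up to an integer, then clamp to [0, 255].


Multiply each channel by 1.25, round half up, clamp to [0, 255]
R: 137×1.25 = 171.25 → round → 171
G: 133×1.25 = 166.25 → round → 166
B: 64×1.25 = 80
= RGB(171, 166, 80)


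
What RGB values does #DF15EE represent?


DF → 223 (R)
15 → 21 (G)
EE → 238 (B)
= RGB(223, 21, 238)


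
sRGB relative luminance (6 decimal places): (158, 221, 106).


Linearize each channel (sRGB transfer function): c = v/255; c_lin = c/12.92 if c ≤ 0.04045, else ((c+0.055)/1.055)^2.4
  R: 158/255 ≈ 0.619608 > 0.04045 → ((0.619608+0.055)/1.055)^2.4 ≈ 0.341914
  G: 221/255 ≈ 0.866667 > 0.04045 → ((0.866667+0.055)/1.055)^2.4 ≈ 0.723055
  B: 106/255 ≈ 0.415686 > 0.04045 → ((0.415686+0.055)/1.055)^2.4 ≈ 0.144128
R_lin = 0.341914, G_lin = 0.723055, B_lin = 0.144128
L = 0.2126×R + 0.7152×G + 0.0722×B
L = 0.2126×0.341914 + 0.7152×0.723055 + 0.0722×0.144128
L ≈ 0.600226


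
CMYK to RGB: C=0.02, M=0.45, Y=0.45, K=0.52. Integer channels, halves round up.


R = 255 × (1-C) × (1-K) = 255 × 0.98 × 0.48 = 119.952 → 120
G = 255 × (1-M) × (1-K) = 255 × 0.55 × 0.48 = 67.32 → 67
B = 255 × (1-Y) × (1-K) = 255 × 0.55 × 0.48 = 67.32 → 67
= RGB(120, 67, 67)


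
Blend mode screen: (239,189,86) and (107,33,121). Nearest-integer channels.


Screen: C = 255 - (255-A)×(255-B)/255, rounded to nearest integer
R: 255 - (255-239)×(255-107)/255 = 255 - 2368/255 ≈ 255 - 9.286 = 245.714 → 246
G: 255 - (255-189)×(255-33)/255 = 255 - 14652/255 ≈ 255 - 57.459 = 197.541 → 198
B: 255 - (255-86)×(255-121)/255 = 255 - 22646/255 ≈ 255 - 88.808 = 166.192 → 166
= RGB(246, 198, 166)


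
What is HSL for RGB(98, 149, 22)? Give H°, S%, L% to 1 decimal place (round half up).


Normalize: R'=98/255≈0.3843, G'=149/255≈0.5843, B'=22/255≈0.0863
Max=149/255, Min=22/255, Δ=Max-Min=127/255
L = (Max+Min)/2 = (149+22)/510 = 171/510 = 0.33529… → L = 33.5%
L ≤ 0.5 → S = Δ/(Max+Min) = 127/(149+22) = 127/171 = 0.74269… → S = 74.3%
(the 1/255 factors cancel in S and H, so raw channel differences can be used)
Max is G' → H = 60 × ((B-R)/Δ + 2) = 60 × ((22-98)/127 + 2)
  -76/127 + 2 = -0.5984… + 2 = 1.4015…
  H = 60 × 1.4015… = 84.094…° → H = 84.1°
= HSL(84.1°, 74.3%, 33.5%)


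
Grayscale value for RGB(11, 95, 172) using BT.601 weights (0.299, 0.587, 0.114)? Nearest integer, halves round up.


Gray = 0.299×R + 0.587×G + 0.114×B
Gray = 0.299×11 + 0.587×95 + 0.114×172
Gray = 3.289 + 55.765 + 19.608
Gray = 78.662 → round half up → 79
Gray = 79


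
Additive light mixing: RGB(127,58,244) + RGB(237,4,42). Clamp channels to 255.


Additive: each channel = min(255, C₁+C₂)
R: 127+237 = 364 → 255
G: 58+4 = 62 → 62
B: 244+42 = 286 → 255
= RGB(255, 62, 255)


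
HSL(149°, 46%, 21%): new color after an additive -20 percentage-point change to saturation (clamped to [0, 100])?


Original S = 46%
Adjustment = -20 percentage points
New S = 46 + (-20) = 26
Clamp to [0, 100] → 26
= HSL(149°, 26%, 21%)


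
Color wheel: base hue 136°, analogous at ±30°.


Base hue: 136°
Left analog: (136 - 30) mod 360 = 106°
Right analog: (136 + 30) mod 360 = 166°
Analogous hues = 106° and 166°


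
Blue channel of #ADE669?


Color: #ADE669
R = AD = 173
G = E6 = 230
B = 69 = 105
Blue = 105


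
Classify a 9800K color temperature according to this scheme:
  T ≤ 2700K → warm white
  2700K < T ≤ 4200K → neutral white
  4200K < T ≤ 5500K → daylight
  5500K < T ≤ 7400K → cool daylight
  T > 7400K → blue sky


Temperature: 9800K
9800K > 7400K → blue sky
Classification: blue sky


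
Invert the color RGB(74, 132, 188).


Invert: (255-R, 255-G, 255-B)
R: 255-74 = 181
G: 255-132 = 123
B: 255-188 = 67
= RGB(181, 123, 67)


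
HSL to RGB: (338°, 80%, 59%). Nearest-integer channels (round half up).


H=338°, S=0.80, L=0.59
C = (1-|2L-1|)×S = (1-|0.18|)×0.80 = 0.656
H' = H/60 = 338/60 ≈ 5.6333; X = C×(1-|H' mod 2 - 1|) ≈ 0.2405
m = L - C/2 = 0.59 - 0.328 = 0.262
Sector ⌊H'⌋ = 5 → (R',G',B') = (0.656, 0.0, ≈0.2405)
RGB = ((R'+m)×255, (G'+m)×255, (B'+m)×255) = (234.09, 66.81, 128.146)
Round half up → RGB(234, 67, 128)


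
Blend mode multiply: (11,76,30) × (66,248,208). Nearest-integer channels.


Multiply: C = A×B/255, rounded to nearest integer
R: 11×66/255 = 726/255 ≈ 2.847 → 3
G: 76×248/255 = 18848/255 ≈ 73.914 → 74
B: 30×208/255 = 6240/255 ≈ 24.471 → 24
= RGB(3, 74, 24)


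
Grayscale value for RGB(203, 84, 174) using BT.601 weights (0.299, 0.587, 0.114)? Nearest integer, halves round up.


Gray = 0.299×R + 0.587×G + 0.114×B
Gray = 0.299×203 + 0.587×84 + 0.114×174
Gray = 60.697 + 49.308 + 19.836
Gray = 129.841 → round half up → 130
Gray = 130


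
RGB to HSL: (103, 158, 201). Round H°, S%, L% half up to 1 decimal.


Normalize: R'=103/255≈0.4039, G'=158/255≈0.6196, B'=201/255≈0.7882
Max=201/255, Min=103/255, Δ=Max-Min=98/255
L = (Max+Min)/2 = (201+103)/510 = 304/510 = 0.59607… → L = 59.6%
L > 0.5 → S = Δ/(2-Max-Min) = 98/(510-201-103) = 98/206 = 0.47572… → S = 47.6%
(the 1/255 factors cancel in S and H, so raw channel differences can be used)
Max is B' → H = 60 × ((R-G)/Δ + 4) = 60 × ((103-158)/98 + 4)
  -55/98 + 4 = -0.5612… + 4 = 3.4387…
  H = 60 × 3.4387… = 206.326…° → H = 206.3°
= HSL(206.3°, 47.6%, 59.6%)


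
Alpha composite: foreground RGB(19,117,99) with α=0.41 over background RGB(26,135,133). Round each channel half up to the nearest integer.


C = α×F + (1-α)×B, with 1-α = 0.59
R: 0.41×19 + 0.59×26 = 7.79 + 15.34 = 23.13 → 23
G: 0.41×117 + 0.59×135 = 47.97 + 79.65 = 127.62 → 128
B: 0.41×99 + 0.59×133 = 40.59 + 78.47 = 119.06 → 119
= RGB(23, 128, 119)


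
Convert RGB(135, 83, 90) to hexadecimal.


R = 135 → 87 (hex)
G = 83 → 53 (hex)
B = 90 → 5A (hex)
Hex = #87535A


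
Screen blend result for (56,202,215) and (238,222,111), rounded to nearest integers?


Screen: C = 255 - (255-A)×(255-B)/255, rounded to nearest integer
R: 255 - (255-56)×(255-238)/255 = 255 - 3383/255 ≈ 255 - 13.267 = 241.733 → 242
G: 255 - (255-202)×(255-222)/255 = 255 - 1749/255 ≈ 255 - 6.859 = 248.141 → 248
B: 255 - (255-215)×(255-111)/255 = 255 - 5760/255 ≈ 255 - 22.588 = 232.412 → 232
= RGB(242, 248, 232)


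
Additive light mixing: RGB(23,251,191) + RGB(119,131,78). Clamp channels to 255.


Additive: each channel = min(255, C₁+C₂)
R: 23+119 = 142 → 142
G: 251+131 = 382 → 255
B: 191+78 = 269 → 255
= RGB(142, 255, 255)


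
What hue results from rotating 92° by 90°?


New hue = (H + rotation) mod 360
New hue = (92 + 90) mod 360
= 182 mod 360
= 182°


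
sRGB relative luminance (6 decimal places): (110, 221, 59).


Linearize each channel (sRGB transfer function): c = v/255; c_lin = c/12.92 if c ≤ 0.04045, else ((c+0.055)/1.055)^2.4
  R: 110/255 ≈ 0.431373 > 0.04045 → ((0.431373+0.055)/1.055)^2.4 ≈ 0.155926
  G: 221/255 ≈ 0.866667 > 0.04045 → ((0.866667+0.055)/1.055)^2.4 ≈ 0.723055
  B: 59/255 ≈ 0.231373 > 0.04045 → ((0.231373+0.055)/1.055)^2.4 ≈ 0.043735
R_lin = 0.155926, G_lin = 0.723055, B_lin = 0.043735
L = 0.2126×R + 0.7152×G + 0.0722×B
L = 0.2126×0.155926 + 0.7152×0.723055 + 0.0722×0.043735
L ≈ 0.553437


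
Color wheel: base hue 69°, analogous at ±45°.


Base hue: 69°
Left analog: (69 - 45) mod 360 = 24°
Right analog: (69 + 45) mod 360 = 114°
Analogous hues = 24° and 114°


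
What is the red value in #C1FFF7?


Color: #C1FFF7
R = C1 = 193
G = FF = 255
B = F7 = 247
Red = 193


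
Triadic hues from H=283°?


Triadic: equally spaced at 120° intervals
H1 = 283°
H2 = (283 + 120) mod 360 = 43°
H3 = (283 + 240) mod 360 = 163°
Triadic = 283°, 43°, 163°


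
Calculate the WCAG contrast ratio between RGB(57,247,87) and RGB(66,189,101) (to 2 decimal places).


Linearize each sRGB channel c=v/255: c/12.92 if c ≤ 0.04045 else ((c+0.055)/1.055)^2.4
L = 0.2126×R_lin + 0.7152×G_lin + 0.0722×B_lin
Color 1 (57,247,87):
  R=57: 57/255≈0.2235 > 0.04045 → ((0.2235+0.055)/1.055)^2.4 ≈ 0.04092
  G=247: 247/255≈0.9686 > 0.04045 → ((0.9686+0.055)/1.055)^2.4 ≈ 0.93011
  B=87: 87/255≈0.3412 > 0.04045 → ((0.3412+0.055)/1.055)^2.4 ≈ 0.09531
  L1 = 0.2126×0.04092 + 0.7152×0.93011 + 0.0722×0.09531 ≈ 0.68080
Color 2 (66,189,101):
  R=66: 66/255≈0.2588 > 0.04045 → ((0.2588+0.055)/1.055)^2.4 ≈ 0.05448
  G=189: 189/255≈0.7412 > 0.04045 → ((0.7412+0.055)/1.055)^2.4 ≈ 0.50888
  B=101: 101/255≈0.3961 > 0.04045 → ((0.3961+0.055)/1.055)^2.4 ≈ 0.13014
  L2 = 0.2126×0.05448 + 0.7152×0.50888 + 0.0722×0.13014 ≈ 0.38493
Lighter = 0.68080, Darker = 0.38493
Ratio = (L_lighter + 0.05) / (L_darker + 0.05)
Ratio = (0.68080 + 0.05) / (0.38493 + 0.05) = 0.73080 / 0.43493 ≈ 1.6803
Ratio ≈ 1.68:1


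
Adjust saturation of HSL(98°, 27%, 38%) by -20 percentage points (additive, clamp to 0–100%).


Original S = 27%
Adjustment = -20 percentage points
New S = 27 + (-20) = 7
Clamp to [0, 100] → 7
= HSL(98°, 7%, 38%)


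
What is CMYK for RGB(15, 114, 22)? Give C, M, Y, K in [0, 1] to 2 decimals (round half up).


R'=15/255≈0.0588, G'=114/255≈0.4471, B'=22/255≈0.0863
K = 1 - max(R',G',B') = 1 - 114/255 = 141/255 = 0.55294… → 0.55
(1-R'-K)/(1-K) simplifies to (max-R)/max with max = 114:
C = (114-15)/114 = 99/114 = 0.86842… → 0.87
M = (114-114)/114 = 0/114 = 0 → 0.00
Y = (114-22)/114 = 92/114 = 0.80701… → 0.81
= CMYK(0.87, 0.00, 0.81, 0.55)


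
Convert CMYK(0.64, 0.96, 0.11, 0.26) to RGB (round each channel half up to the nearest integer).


R = 255 × (1-C) × (1-K) = 255 × 0.36 × 0.74 = 67.932 → 68
G = 255 × (1-M) × (1-K) = 255 × 0.04 × 0.74 = 7.548 → 8
B = 255 × (1-Y) × (1-K) = 255 × 0.89 × 0.74 = 167.943 → 168
= RGB(68, 8, 168)


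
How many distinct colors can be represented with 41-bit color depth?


Colors = 2^bits = 2^41
= 2,199,023,255,552 colors


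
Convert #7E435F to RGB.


7E → 126 (R)
43 → 67 (G)
5F → 95 (B)
= RGB(126, 67, 95)


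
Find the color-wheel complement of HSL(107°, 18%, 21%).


Complement = opposite side of color wheel = hue + 180°
H' = (107 + 180) mod 360 = 287°
S and L unchanged.
= HSL(287°, 18%, 21%)


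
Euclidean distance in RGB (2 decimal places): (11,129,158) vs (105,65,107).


d = √[(R₁-R₂)² + (G₁-G₂)² + (B₁-B₂)²]
d = √[(11-105)² + (129-65)² + (158-107)²]
d = √[8836 + 4096 + 2601]
d = √15533
d ≈ 124.63


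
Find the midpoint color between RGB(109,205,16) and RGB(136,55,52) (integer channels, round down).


Midpoint: each channel = ⌊(C₁+C₂)/2⌋
R: ⌊(109+136)/2⌋ = 122
G: ⌊(205+55)/2⌋ = 130
B: ⌊(16+52)/2⌋ = 34
= RGB(122, 130, 34)


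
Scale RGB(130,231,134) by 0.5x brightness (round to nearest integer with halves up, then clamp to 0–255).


Multiply each channel by 0.5, round half up, clamp to [0, 255]
R: 130×0.5 = 65
G: 231×0.5 = 115.5 → round → 116
B: 134×0.5 = 67
= RGB(65, 116, 67)


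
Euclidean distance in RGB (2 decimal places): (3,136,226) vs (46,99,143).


d = √[(R₁-R₂)² + (G₁-G₂)² + (B₁-B₂)²]
d = √[(3-46)² + (136-99)² + (226-143)²]
d = √[1849 + 1369 + 6889]
d = √10107
d ≈ 100.53


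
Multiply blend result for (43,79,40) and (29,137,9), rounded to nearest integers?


Multiply: C = A×B/255, rounded to nearest integer
R: 43×29/255 = 1247/255 ≈ 4.890 → 5
G: 79×137/255 = 10823/255 ≈ 42.443 → 42
B: 40×9/255 = 360/255 ≈ 1.412 → 1
= RGB(5, 42, 1)


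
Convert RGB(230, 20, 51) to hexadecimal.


R = 230 → E6 (hex)
G = 20 → 14 (hex)
B = 51 → 33 (hex)
Hex = #E61433


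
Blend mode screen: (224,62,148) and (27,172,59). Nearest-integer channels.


Screen: C = 255 - (255-A)×(255-B)/255, rounded to nearest integer
R: 255 - (255-224)×(255-27)/255 = 255 - 7068/255 ≈ 255 - 27.718 = 227.282 → 227
G: 255 - (255-62)×(255-172)/255 = 255 - 16019/255 ≈ 255 - 62.820 = 192.180 → 192
B: 255 - (255-148)×(255-59)/255 = 255 - 20972/255 ≈ 255 - 82.243 = 172.757 → 173
= RGB(227, 192, 173)


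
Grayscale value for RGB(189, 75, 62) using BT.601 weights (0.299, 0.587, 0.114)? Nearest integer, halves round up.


Gray = 0.299×R + 0.587×G + 0.114×B
Gray = 0.299×189 + 0.587×75 + 0.114×62
Gray = 56.511 + 44.025 + 7.068
Gray = 107.604 → round half up → 108
Gray = 108


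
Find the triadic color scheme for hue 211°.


Triadic: equally spaced at 120° intervals
H1 = 211°
H2 = (211 + 120) mod 360 = 331°
H3 = (211 + 240) mod 360 = 91°
Triadic = 211°, 331°, 91°


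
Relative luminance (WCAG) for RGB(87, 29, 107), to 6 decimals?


Linearize each channel (sRGB transfer function): c = v/255; c_lin = c/12.92 if c ≤ 0.04045, else ((c+0.055)/1.055)^2.4
  R: 87/255 ≈ 0.341176 > 0.04045 → ((0.341176+0.055)/1.055)^2.4 ≈ 0.095307
  G: 29/255 ≈ 0.113725 > 0.04045 → ((0.113725+0.055)/1.055)^2.4 ≈ 0.012286
  B: 107/255 ≈ 0.419608 > 0.04045 → ((0.419608+0.055)/1.055)^2.4 ≈ 0.147027
R_lin = 0.095307, G_lin = 0.012286, B_lin = 0.147027
L = 0.2126×R + 0.7152×G + 0.0722×B
L = 0.2126×0.095307 + 0.7152×0.012286 + 0.0722×0.147027
L ≈ 0.039665


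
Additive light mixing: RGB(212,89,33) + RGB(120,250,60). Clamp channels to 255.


Additive: each channel = min(255, C₁+C₂)
R: 212+120 = 332 → 255
G: 89+250 = 339 → 255
B: 33+60 = 93 → 93
= RGB(255, 255, 93)


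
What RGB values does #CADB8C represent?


CA → 202 (R)
DB → 219 (G)
8C → 140 (B)
= RGB(202, 219, 140)


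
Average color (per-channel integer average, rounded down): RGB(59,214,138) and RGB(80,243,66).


Midpoint: each channel = ⌊(C₁+C₂)/2⌋
R: ⌊(59+80)/2⌋ = 69
G: ⌊(214+243)/2⌋ = 228
B: ⌊(138+66)/2⌋ = 102
= RGB(69, 228, 102)


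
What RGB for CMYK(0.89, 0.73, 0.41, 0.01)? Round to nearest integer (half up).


R = 255 × (1-C) × (1-K) = 255 × 0.11 × 0.99 = 27.7695 → 28
G = 255 × (1-M) × (1-K) = 255 × 0.27 × 0.99 = 68.1615 → 68
B = 255 × (1-Y) × (1-K) = 255 × 0.59 × 0.99 = 148.9455 → 149
= RGB(28, 68, 149)


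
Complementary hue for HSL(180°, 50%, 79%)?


Complement = opposite side of color wheel = hue + 180°
H' = (180 + 180) mod 360 = 0°
S and L unchanged.
= HSL(0°, 50%, 79%)


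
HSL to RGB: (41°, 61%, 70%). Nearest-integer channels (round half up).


H=41°, S=0.61, L=0.70
C = (1-|2L-1|)×S = (1-|0.40|)×0.61 = 0.366
H' = H/60 = 41/60 ≈ 0.6833; X = C×(1-|H' mod 2 - 1|) = 0.2501
m = L - C/2 = 0.70 - 0.183 = 0.517
Sector ⌊H'⌋ = 0 → (R',G',B') = (0.366, 0.2501, 0.0)
RGB = ((R'+m)×255, (G'+m)×255, (B'+m)×255) = (225.165, 195.6105, 131.835)
Round half up → RGB(225, 196, 132)


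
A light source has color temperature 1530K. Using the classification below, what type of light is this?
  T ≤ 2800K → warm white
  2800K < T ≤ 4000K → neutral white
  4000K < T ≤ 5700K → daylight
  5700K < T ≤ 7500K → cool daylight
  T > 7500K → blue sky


Temperature: 1530K
1530K ≤ 2800K → warm white
Classification: warm white


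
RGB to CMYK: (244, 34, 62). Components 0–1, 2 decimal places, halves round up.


R'=244/255≈0.9569, G'=34/255≈0.1333, B'=62/255≈0.2431
K = 1 - max(R',G',B') = 1 - 244/255 = 11/255 = 0.04313… → 0.04
(1-R'-K)/(1-K) simplifies to (max-R)/max with max = 244:
C = (244-244)/244 = 0/244 = 0 → 0.00
M = (244-34)/244 = 210/244 = 0.86065… → 0.86
Y = (244-62)/244 = 182/244 = 0.74590… → 0.75
= CMYK(0.00, 0.86, 0.75, 0.04)


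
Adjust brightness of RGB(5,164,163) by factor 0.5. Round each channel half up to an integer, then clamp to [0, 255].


Multiply each channel by 0.5, round half up, clamp to [0, 255]
R: 5×0.5 = 2.5 → round → 3
G: 164×0.5 = 82
B: 163×0.5 = 81.5 → round → 82
= RGB(3, 82, 82)


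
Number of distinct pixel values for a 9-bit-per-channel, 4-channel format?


Total bits = 9 bits/channel × 4 channels = 36 bits
Distinct pixel values = 2^36
= 68,719,476,736 pixel values


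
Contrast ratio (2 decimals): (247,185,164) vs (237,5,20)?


Linearize each sRGB channel c=v/255: c/12.92 if c ≤ 0.04045 else ((c+0.055)/1.055)^2.4
L = 0.2126×R_lin + 0.7152×G_lin + 0.0722×B_lin
Color 1 (247,185,164):
  R=247: 247/255≈0.9686 > 0.04045 → ((0.9686+0.055)/1.055)^2.4 ≈ 0.93011
  G=185: 185/255≈0.7255 > 0.04045 → ((0.7255+0.055)/1.055)^2.4 ≈ 0.48515
  B=164: 164/255≈0.6431 > 0.04045 → ((0.6431+0.055)/1.055)^2.4 ≈ 0.37124
  L1 = 0.2126×0.93011 + 0.7152×0.48515 + 0.0722×0.37124 ≈ 0.57152
Color 2 (237,5,20):
  R=237: 237/255≈0.9294 > 0.04045 → ((0.9294+0.055)/1.055)^2.4 ≈ 0.84687
  G=5: 5/255≈0.0196 ≤ 0.04045 → 0.0196/12.92 ≈ 0.00152
  B=20: 20/255≈0.0784 > 0.04045 → ((0.0784+0.055)/1.055)^2.4 ≈ 0.00700
  L2 = 0.2126×0.84687 + 0.7152×0.00152 + 0.0722×0.00700 ≈ 0.18164
Lighter = 0.57152, Darker = 0.18164
Ratio = (L_lighter + 0.05) / (L_darker + 0.05)
Ratio = (0.57152 + 0.05) / (0.18164 + 0.05) = 0.62152 / 0.23164 ≈ 2.6832
Ratio ≈ 2.68:1


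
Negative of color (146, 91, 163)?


Invert: (255-R, 255-G, 255-B)
R: 255-146 = 109
G: 255-91 = 164
B: 255-163 = 92
= RGB(109, 164, 92)


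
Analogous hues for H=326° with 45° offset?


Base hue: 326°
Left analog: (326 - 45) mod 360 = 281°
Right analog: (326 + 45) mod 360 = 11°
Analogous hues = 281° and 11°


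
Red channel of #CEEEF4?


Color: #CEEEF4
R = CE = 206
G = EE = 238
B = F4 = 244
Red = 206


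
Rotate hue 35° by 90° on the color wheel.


New hue = (H + rotation) mod 360
New hue = (35 + 90) mod 360
= 125 mod 360
= 125°


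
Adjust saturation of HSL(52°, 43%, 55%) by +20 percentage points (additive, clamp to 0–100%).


Original S = 43%
Adjustment = +20 percentage points
New S = 43 + (20) = 63
Clamp to [0, 100] → 63
= HSL(52°, 63%, 55%)


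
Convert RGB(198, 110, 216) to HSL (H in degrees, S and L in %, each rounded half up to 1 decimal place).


Normalize: R'=198/255≈0.7765, G'=110/255≈0.4314, B'=216/255≈0.8471
Max=216/255, Min=110/255, Δ=Max-Min=106/255
L = (Max+Min)/2 = (216+110)/510 = 326/510 = 0.63921… → L = 63.9%
L > 0.5 → S = Δ/(2-Max-Min) = 106/(510-216-110) = 106/184 = 0.57608… → S = 57.6%
(the 1/255 factors cancel in S and H, so raw channel differences can be used)
Max is B' → H = 60 × ((R-G)/Δ + 4) = 60 × ((198-110)/106 + 4)
  88/106 + 4 = 0.8301… + 4 = 4.8301…
  H = 60 × 4.8301… = 289.811…° → H = 289.8°
= HSL(289.8°, 57.6%, 63.9%)


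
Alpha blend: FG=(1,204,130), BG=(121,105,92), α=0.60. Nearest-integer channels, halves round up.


C = α×F + (1-α)×B, with 1-α = 0.40
R: 0.60×1 + 0.40×121 = 0.60 + 48.40 = 49.00 → 49
G: 0.60×204 + 0.40×105 = 122.40 + 42.00 = 164.40 → 164
B: 0.60×130 + 0.40×92 = 78.00 + 36.80 = 114.80 → 115
= RGB(49, 164, 115)


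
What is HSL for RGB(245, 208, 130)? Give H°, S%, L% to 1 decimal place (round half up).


Normalize: R'=245/255≈0.9608, G'=208/255≈0.8157, B'=130/255≈0.5098
Max=245/255, Min=130/255, Δ=Max-Min=115/255
L = (Max+Min)/2 = (245+130)/510 = 375/510 = 0.73529… → L = 73.5%
L > 0.5 → S = Δ/(2-Max-Min) = 115/(510-245-130) = 115/135 = 0.85185… → S = 85.2%
(the 1/255 factors cancel in S and H, so raw channel differences can be used)
Max is R' → H = 60 × (((G-B)/Δ) mod 6) = 60 × (((208-130)/115) mod 6)
  78/115 = 0.6782…
  H = 60 × 0.6782… = 40.695…° → H = 40.7°
= HSL(40.7°, 85.2%, 73.5%)


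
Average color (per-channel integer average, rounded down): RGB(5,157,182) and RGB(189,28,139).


Midpoint: each channel = ⌊(C₁+C₂)/2⌋
R: ⌊(5+189)/2⌋ = 97
G: ⌊(157+28)/2⌋ = 92
B: ⌊(182+139)/2⌋ = 160
= RGB(97, 92, 160)


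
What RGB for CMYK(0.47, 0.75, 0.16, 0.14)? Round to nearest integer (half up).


R = 255 × (1-C) × (1-K) = 255 × 0.53 × 0.86 = 116.229 → 116
G = 255 × (1-M) × (1-K) = 255 × 0.25 × 0.86 = 54.825 → 55
B = 255 × (1-Y) × (1-K) = 255 × 0.84 × 0.86 = 184.212 → 184
= RGB(116, 55, 184)


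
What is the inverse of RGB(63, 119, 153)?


Invert: (255-R, 255-G, 255-B)
R: 255-63 = 192
G: 255-119 = 136
B: 255-153 = 102
= RGB(192, 136, 102)


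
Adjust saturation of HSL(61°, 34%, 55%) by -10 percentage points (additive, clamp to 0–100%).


Original S = 34%
Adjustment = -10 percentage points
New S = 34 + (-10) = 24
Clamp to [0, 100] → 24
= HSL(61°, 24%, 55%)


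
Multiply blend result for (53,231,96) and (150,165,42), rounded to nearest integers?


Multiply: C = A×B/255, rounded to nearest integer
R: 53×150/255 = 7950/255 ≈ 31.176 → 31
G: 231×165/255 = 38115/255 ≈ 149.471 → 149
B: 96×42/255 = 4032/255 ≈ 15.812 → 16
= RGB(31, 149, 16)


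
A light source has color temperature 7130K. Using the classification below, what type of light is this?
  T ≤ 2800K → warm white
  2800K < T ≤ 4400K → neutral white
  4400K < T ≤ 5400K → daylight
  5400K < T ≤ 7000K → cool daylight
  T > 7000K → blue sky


Temperature: 7130K
7130K > 7000K → blue sky
Classification: blue sky


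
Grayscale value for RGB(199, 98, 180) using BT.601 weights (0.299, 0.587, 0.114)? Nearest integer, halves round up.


Gray = 0.299×R + 0.587×G + 0.114×B
Gray = 0.299×199 + 0.587×98 + 0.114×180
Gray = 59.501 + 57.526 + 20.520
Gray = 137.547 → round half up → 138
Gray = 138


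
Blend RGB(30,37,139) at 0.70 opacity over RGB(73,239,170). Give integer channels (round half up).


C = α×F + (1-α)×B, with 1-α = 0.30
R: 0.70×30 + 0.30×73 = 21.00 + 21.90 = 42.90 → 43
G: 0.70×37 + 0.30×239 = 25.90 + 71.70 = 97.60 → 98
B: 0.70×139 + 0.30×170 = 97.30 + 51.00 = 148.30 → 148
= RGB(43, 98, 148)


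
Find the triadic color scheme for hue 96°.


Triadic: equally spaced at 120° intervals
H1 = 96°
H2 = (96 + 120) mod 360 = 216°
H3 = (96 + 240) mod 360 = 336°
Triadic = 96°, 216°, 336°


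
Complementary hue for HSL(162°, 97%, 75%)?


Complement = opposite side of color wheel = hue + 180°
H' = (162 + 180) mod 360 = 342°
S and L unchanged.
= HSL(342°, 97%, 75%)


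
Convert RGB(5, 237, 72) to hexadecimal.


R = 5 → 05 (hex)
G = 237 → ED (hex)
B = 72 → 48 (hex)
Hex = #05ED48


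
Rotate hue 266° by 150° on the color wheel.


New hue = (H + rotation) mod 360
New hue = (266 + 150) mod 360
= 416 mod 360
= 56°


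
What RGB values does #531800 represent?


53 → 83 (R)
18 → 24 (G)
00 → 0 (B)
= RGB(83, 24, 0)


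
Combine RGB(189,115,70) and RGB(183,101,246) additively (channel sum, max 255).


Additive: each channel = min(255, C₁+C₂)
R: 189+183 = 372 → 255
G: 115+101 = 216 → 216
B: 70+246 = 316 → 255
= RGB(255, 216, 255)


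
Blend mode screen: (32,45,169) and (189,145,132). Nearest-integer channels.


Screen: C = 255 - (255-A)×(255-B)/255, rounded to nearest integer
R: 255 - (255-32)×(255-189)/255 = 255 - 14718/255 ≈ 255 - 57.718 = 197.282 → 197
G: 255 - (255-45)×(255-145)/255 = 255 - 23100/255 ≈ 255 - 90.588 = 164.412 → 164
B: 255 - (255-169)×(255-132)/255 = 255 - 10578/255 ≈ 255 - 41.482 = 213.518 → 214
= RGB(197, 164, 214)


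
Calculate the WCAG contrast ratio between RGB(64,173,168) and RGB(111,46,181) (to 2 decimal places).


Linearize each sRGB channel c=v/255: c/12.92 if c ≤ 0.04045 else ((c+0.055)/1.055)^2.4
L = 0.2126×R_lin + 0.7152×G_lin + 0.0722×B_lin
Color 1 (64,173,168):
  R=64: 64/255≈0.2510 > 0.04045 → ((0.2510+0.055)/1.055)^2.4 ≈ 0.05127
  G=173: 173/255≈0.6784 > 0.04045 → ((0.6784+0.055)/1.055)^2.4 ≈ 0.41789
  B=168: 168/255≈0.6588 > 0.04045 → ((0.6588+0.055)/1.055)^2.4 ≈ 0.39157
  L1 = 0.2126×0.05127 + 0.7152×0.41789 + 0.0722×0.39157 ≈ 0.33804
Color 2 (111,46,181):
  R=111: 111/255≈0.4353 > 0.04045 → ((0.4353+0.055)/1.055)^2.4 ≈ 0.15896
  G=46: 46/255≈0.1804 > 0.04045 → ((0.1804+0.055)/1.055)^2.4 ≈ 0.02732
  B=181: 181/255≈0.7098 > 0.04045 → ((0.7098+0.055)/1.055)^2.4 ≈ 0.46208
  L2 = 0.2126×0.15896 + 0.7152×0.02732 + 0.0722×0.46208 ≈ 0.08670
Lighter = 0.33804, Darker = 0.08670
Ratio = (L_lighter + 0.05) / (L_darker + 0.05)
Ratio = (0.33804 + 0.05) / (0.08670 + 0.05) = 0.38804 / 0.13670 ≈ 2.8387
Ratio ≈ 2.84:1


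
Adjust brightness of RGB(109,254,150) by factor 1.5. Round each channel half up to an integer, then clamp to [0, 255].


Multiply each channel by 1.5, round half up, clamp to [0, 255]
R: 109×1.5 = 163.5 → round → 164
G: 254×1.5 = 381 → clamp → 255
B: 150×1.5 = 225
= RGB(164, 255, 225)
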